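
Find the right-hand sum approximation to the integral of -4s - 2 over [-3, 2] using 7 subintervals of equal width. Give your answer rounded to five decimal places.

Δs = (2 − (-3))/7 = 5/7.
Right endpoints: -16/7, -11/7, -6/7, -1/7, 4/7, 9/7, 2.
f(-16/7) = 50/7, f(-11/7) = 30/7, f(-6/7) = 10/7, f(-1/7) = -10/7, f(4/7) = -30/7, f(9/7) = -50/7, f(2) = -10.
Sum = Δs · [f(-16/7) + f(-11/7) + f(-6/7) + ...].
Sum ≈ -7.14286.

-7.14286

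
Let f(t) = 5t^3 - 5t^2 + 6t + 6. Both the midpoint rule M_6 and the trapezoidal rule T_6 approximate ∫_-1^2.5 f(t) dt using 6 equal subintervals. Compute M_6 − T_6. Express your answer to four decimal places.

-1.8609

M_6 ≈ 55.999494.
T_6 ≈ 57.860388.
M_6 − T_6 ≈ -1.8609.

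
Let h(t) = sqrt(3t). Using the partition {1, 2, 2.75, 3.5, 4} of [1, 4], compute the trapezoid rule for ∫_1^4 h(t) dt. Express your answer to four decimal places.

8.0548

Subinterval widths: 1, 0.75, 0.75, 0.5.
h(1) ≈ 1.7321, h(2) ≈ 2.4495, h(2.75) ≈ 2.8723, h(3.5) ≈ 3.2404, h(4) ≈ 3.4641.
On each subinterval the trapezoid contributes (Δt_i/2)·[h(t_{i-1}) + h(t_i)].
Sum ≈ 8.0548.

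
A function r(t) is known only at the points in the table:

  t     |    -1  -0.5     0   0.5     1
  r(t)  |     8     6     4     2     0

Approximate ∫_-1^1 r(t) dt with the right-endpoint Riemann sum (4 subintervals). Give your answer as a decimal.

6

Δt = 0.5.
Sum = 0.5·[6 + 4 + 2 + 0] = 6.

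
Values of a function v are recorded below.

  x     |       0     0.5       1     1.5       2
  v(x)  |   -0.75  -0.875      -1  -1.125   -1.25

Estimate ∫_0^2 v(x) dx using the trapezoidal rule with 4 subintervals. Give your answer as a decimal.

-2

Δx = 0.5.
T_4 = (0.5/2)·[(-0.75) + 2·(-0.875) + 2·(-1) + 2·(-1.125) + (-1.25)] = -2.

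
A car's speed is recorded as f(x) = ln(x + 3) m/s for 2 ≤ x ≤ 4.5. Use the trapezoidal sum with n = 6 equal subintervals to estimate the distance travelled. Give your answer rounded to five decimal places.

Δx = (4.5 − 2)/6 = 5/12.
f(2) ≈ 1.60944, f(29/12) ≈ 1.68948, f(17/6) ≈ 1.76359, f(3.25) ≈ 1.83258, f(11/3) ≈ 1.89712, f(49/12) ≈ 1.95774, f(4.5) ≈ 2.01490.
T_6 = (Δx/2)·[f(x_0) + 2f(x_1) + ... + 2f(x_{5}) + f(x_6)].
Sum ≈ 4.56362.

4.56362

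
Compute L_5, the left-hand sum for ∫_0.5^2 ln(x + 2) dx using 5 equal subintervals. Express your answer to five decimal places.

1.68283

Δx = (2 − 0.5)/5 = 0.3.
Left endpoints: 0.5, 0.8, 1.1, 1.4, 1.7.
f(0.5) ≈ 0.91629, f(0.8) ≈ 1.02962, f(1.1) ≈ 1.13140, f(1.4) ≈ 1.22378, f(1.7) ≈ 1.30833.
Sum = Δx · [f(0.5) + f(0.8) + f(1.1) + f(1.4) + f(1.7)].
Sum ≈ 1.68283.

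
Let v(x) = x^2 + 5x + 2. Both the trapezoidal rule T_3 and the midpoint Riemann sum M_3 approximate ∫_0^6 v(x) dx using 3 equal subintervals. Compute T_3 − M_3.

T_3 = 178.
M_3 = 172.
T_3 − M_3 = 6.

6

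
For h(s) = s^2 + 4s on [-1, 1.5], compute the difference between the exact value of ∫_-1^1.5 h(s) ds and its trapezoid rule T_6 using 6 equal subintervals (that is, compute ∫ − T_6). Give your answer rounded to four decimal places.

-0.0723

Exact integral: ∫_-1^1.5 h(s) ds ≈ 3.958333.
T_6 ≈ 4.030671.
Error ≈ 3.958333 − 4.030671 ≈ -0.0723.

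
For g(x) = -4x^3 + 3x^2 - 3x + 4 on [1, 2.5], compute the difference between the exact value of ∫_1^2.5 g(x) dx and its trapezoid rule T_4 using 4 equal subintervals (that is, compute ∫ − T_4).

0.6328125

Exact integral: ∫_1^2.5 g(x) dx = -25.3125.
T_4 = -25.9453125.
Error = -25.3125 − (-25.9453125) = 0.6328125.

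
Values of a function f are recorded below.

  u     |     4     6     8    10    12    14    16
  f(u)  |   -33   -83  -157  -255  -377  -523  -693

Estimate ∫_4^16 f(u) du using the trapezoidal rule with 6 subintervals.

-3516

Δu = 2.
T_6 = (2/2)·[(-33) + 2·(-83) + 2·(-157) + 2·(-255) + 2·(-377) + 2·(-523) + (-693)] = -3516.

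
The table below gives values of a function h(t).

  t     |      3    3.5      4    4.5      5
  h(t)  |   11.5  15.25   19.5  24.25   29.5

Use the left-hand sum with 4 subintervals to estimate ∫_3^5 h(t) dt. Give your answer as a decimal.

Δt = 0.5.
Sum = 0.5·[11.5 + 15.25 + 19.5 + 24.25] = 35.25.

35.25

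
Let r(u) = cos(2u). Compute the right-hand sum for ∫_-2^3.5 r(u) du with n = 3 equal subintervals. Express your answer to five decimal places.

1.31484

Δu = (3.5 − (-2))/3 = 11/6.
Right endpoints: -1/6, 5/3, 3.5.
r(-1/6) ≈ 0.94496, r(5/3) ≈ -0.98167, r(3.5) ≈ 0.75390.
Sum = Δu · [r(-1/6) + r(5/3) + r(3.5)].
Sum ≈ 1.31484.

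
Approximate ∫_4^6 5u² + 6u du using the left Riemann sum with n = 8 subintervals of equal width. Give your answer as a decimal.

Δu = (6 − 4)/8 = 0.25.
Left endpoints: 4, 4.25, 4.5, 4.75, 5, 5.25, 5.5, 5.75.
f(4) = 104, f(4.25) = 115.8125, f(4.5) = 128.25, f(4.75) = 141.3125, f(5) = 155, f(5.25) = 169.3125, f(5.5) = 184.25, f(5.75) = 199.8125.
Sum = Δu · [f(4) + f(4.25) + f(4.5) + ...].
Sum = 299.4375.

299.4375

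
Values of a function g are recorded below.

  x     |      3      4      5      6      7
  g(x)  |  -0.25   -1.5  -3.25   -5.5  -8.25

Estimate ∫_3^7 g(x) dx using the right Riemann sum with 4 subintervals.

-18.5

Δx = 1.
Sum = 1·[(-1.5) + (-3.25) + (-5.5) + (-8.25)] = -18.5.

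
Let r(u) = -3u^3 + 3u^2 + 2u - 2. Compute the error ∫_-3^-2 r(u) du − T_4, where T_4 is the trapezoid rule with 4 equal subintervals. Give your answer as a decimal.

Exact integral: ∫_-3^-2 r(u) du = 60.75.
T_4 = 61.015625.
Error = 60.75 − 61.015625 = -0.265625.

-0.265625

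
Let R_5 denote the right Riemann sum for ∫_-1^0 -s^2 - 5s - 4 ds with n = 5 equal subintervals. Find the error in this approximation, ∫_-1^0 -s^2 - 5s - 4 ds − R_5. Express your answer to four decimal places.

Exact integral: ∫_-1^0 f(s) ds ≈ -1.833333.
R_5 = -2.24.
Error ≈ -1.833333 − (-2.24) ≈ 0.4067.

0.4067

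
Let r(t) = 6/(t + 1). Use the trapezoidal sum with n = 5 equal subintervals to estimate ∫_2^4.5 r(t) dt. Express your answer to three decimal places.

3.647

Δt = (4.5 − 2)/5 = 0.5.
r(2) = 2, r(2.5) = 12/7, r(3) = 1.5, r(3.5) = 4/3, r(4) = 1.2, r(4.5) = 12/11.
T_5 = (Δt/2)·[r(t_0) + 2r(t_1) + ... + 2r(t_{4}) + r(t_5)].
Sum ≈ 3.647.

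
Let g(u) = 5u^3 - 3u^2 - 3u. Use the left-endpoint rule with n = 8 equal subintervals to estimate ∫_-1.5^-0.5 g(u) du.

Δu = (-0.5 − (-1.5))/8 = 0.125.
Left endpoints: -1.5, -1.375, -1.25, -1.125, -1, -0.875, -0.75, -0.625.
g(-1.5) = -19.125, g(-1.375) = -7447/512, g(-1.25) = -10.703125, g(-1.125) = -3861/512, g(-1) = -5, g(-0.875) = -1547/512, g(-0.75) = -1.546875, g(-0.625) = -265/512.
Sum = Δu · [g(-1.5) + g(-1.375) + g(-1.25) + ...].
Sum = -7.75.

-7.75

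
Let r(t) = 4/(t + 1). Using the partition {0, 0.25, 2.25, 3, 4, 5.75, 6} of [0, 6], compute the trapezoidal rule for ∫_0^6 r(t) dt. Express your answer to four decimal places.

8.4313

Subinterval widths: 0.25, 2, 0.75, 1, 1.75, 0.25.
r(0) = 4, r(0.25) = 3.2, r(2.25) = 16/13, r(3) = 1, r(4) = 0.8, r(5.75) = 16/27, r(6) = 4/7.
On each subinterval the trapezoid contributes (Δt_i/2)·[r(t_{i-1}) + r(t_i)].
Sum ≈ 8.4313.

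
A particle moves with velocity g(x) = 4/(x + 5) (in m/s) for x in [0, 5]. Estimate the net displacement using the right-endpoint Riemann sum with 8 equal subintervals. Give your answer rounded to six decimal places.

2.651487

Δx = (5 − 0)/8 = 0.625.
Right endpoints: 0.625, 1.25, 1.875, 2.5, 3.125, 3.75, 4.375, 5.
g(0.625) = 32/45, g(1.25) = 0.64, g(1.875) = 32/55, g(2.5) = 8/15, g(3.125) = 32/65, g(3.75) = 16/35, g(4.375) = 32/75, g(5) = 0.4.
Sum = Δx · [g(0.625) + g(1.25) + g(1.875) + ...].
Sum ≈ 2.651487.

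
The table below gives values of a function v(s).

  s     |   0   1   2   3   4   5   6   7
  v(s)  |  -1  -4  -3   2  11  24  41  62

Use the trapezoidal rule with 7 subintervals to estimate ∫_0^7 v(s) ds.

101.5

Δs = 1.
T_7 = (1/2)·[(-1) + 2·(-4) + 2·(-3) + 2·2 + 2·11 + 2·24 + 2·41 + 62] = 101.5.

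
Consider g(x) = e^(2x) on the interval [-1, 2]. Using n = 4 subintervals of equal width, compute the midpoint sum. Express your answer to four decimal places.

24.8366

Δx = (2 − (-1))/4 = 0.75.
Midpoints: -0.625, 0.125, 0.875, 1.625.
g(-0.625) ≈ 0.2865, g(0.125) ≈ 1.2840, g(0.875) ≈ 5.7546, g(1.625) ≈ 25.7903.
Sum = Δx · [g(-0.625) + g(0.125) + g(0.875) + g(1.625)].
Sum ≈ 24.8366.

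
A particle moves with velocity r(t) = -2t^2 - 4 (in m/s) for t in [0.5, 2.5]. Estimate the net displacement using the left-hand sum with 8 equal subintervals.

-16.875

Δt = (2.5 − 0.5)/8 = 0.25.
Left endpoints: 0.5, 0.75, 1, 1.25, 1.5, 1.75, 2, 2.25.
r(0.5) = -4.5, r(0.75) = -5.125, r(1) = -6, r(1.25) = -7.125, r(1.5) = -8.5, r(1.75) = -10.125, r(2) = -12, r(2.25) = -14.125.
Sum = Δt · [r(0.5) + r(0.75) + r(1) + ...].
Sum = -16.875.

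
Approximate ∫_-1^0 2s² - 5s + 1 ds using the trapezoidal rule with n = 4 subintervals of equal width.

Δs = (0 − (-1))/4 = 0.25.
f(-1) = 8, f(-0.75) = 5.875, f(-0.5) = 4, f(-0.25) = 2.375, f(0) = 1.
T_4 = (Δs/2)·[f(s_0) + 2f(s_1) + 2f(s_2) + 2f(s_3) + f(s_4)].
Sum = 4.1875.

4.1875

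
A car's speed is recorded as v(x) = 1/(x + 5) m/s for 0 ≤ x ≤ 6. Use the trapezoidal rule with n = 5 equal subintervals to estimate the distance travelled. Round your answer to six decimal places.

Δx = (6 − 0)/5 = 1.2.
v(0) = 0.2, v(1.2) = 5/31, v(2.4) = 5/37, v(3.6) = 5/43, v(4.8) = 5/49, v(6) = 1/11.
T_5 = (Δx/2)·[v(x_0) + 2v(x_1) + ... + 2v(x_{4}) + v(x_5)].
Sum ≈ 0.792240.

0.792240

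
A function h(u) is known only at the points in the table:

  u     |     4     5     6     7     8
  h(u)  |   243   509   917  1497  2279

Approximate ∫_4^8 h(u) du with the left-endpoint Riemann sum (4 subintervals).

3166

Δu = 1.
Sum = 1·[243 + 509 + 917 + 1497] = 3166.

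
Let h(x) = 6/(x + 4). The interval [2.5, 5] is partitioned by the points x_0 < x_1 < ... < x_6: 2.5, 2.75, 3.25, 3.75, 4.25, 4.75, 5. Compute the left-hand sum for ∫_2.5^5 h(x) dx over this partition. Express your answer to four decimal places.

2.0112

Subinterval widths: 0.25, 0.5, 0.5, 0.5, 0.5, 0.25.
Left endpoints: 2.5, 2.75, 3.25, 3.75, 4.25, 4.75.
h(2.5) = 12/13, h(2.75) = 8/9, h(3.25) = 24/29, h(3.75) = 24/31, h(4.25) = 8/11, h(4.75) = 24/35.
Sum = Σ Δx_i · h(x_i).
Sum ≈ 2.0112.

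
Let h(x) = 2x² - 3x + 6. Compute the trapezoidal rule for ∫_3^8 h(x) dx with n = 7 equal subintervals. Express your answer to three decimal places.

Δx = (8 − 3)/7 = 5/7.
h(3) = 15, h(26/7) = 1100/49, h(31/7) = 1565/49, h(36/7) = 2130/49, h(41/7) = 2795/49, h(46/7) = 3560/49, h(51/7) = 4425/49, h(8) = 110.
T_7 = (Δx/2)·[h(x_0) + 2h(x_1) + ... + 2h(x_{6}) + h(x_7)].
Sum ≈ 271.684.

271.684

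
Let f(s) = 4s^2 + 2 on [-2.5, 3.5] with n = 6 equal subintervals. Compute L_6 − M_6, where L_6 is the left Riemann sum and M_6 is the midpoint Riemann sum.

L_6 = 82.
M_6 = 88.
L_6 − M_6 = -6.

-6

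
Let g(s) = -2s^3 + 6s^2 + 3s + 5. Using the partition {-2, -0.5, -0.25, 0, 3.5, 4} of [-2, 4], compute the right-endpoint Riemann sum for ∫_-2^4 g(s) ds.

Subinterval widths: 1.5, 0.25, 0.25, 3.5, 0.5.
Right endpoints: -0.5, -0.25, 0, 3.5, 4.
g(-0.5) = 5.25, g(-0.25) = 4.65625, g(0) = 5, g(3.5) = 3.25, g(4) = -15.
Sum = Σ Δs_i · g(s_i).
Sum = 14.1640625.

14.1640625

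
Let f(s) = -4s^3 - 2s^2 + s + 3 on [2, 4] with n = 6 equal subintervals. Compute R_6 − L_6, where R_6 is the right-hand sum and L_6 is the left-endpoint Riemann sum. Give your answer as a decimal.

R_6 ≈ -307.740741.
L_6 ≈ -225.740741.
R_6 − L_6 = -82.

-82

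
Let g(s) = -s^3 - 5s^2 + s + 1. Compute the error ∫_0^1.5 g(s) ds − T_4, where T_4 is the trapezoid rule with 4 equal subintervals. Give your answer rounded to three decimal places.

0.255

Exact integral: ∫_0^1.5 g(s) ds = -4.265625.
T_4 ≈ -4.52051.
Error ≈ -4.265625 − (-4.52051) ≈ 0.255.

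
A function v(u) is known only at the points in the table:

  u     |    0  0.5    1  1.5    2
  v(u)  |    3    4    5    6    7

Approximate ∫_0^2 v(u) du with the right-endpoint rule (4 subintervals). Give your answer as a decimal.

Δu = 0.5.
Sum = 0.5·[4 + 5 + 6 + 7] = 11.

11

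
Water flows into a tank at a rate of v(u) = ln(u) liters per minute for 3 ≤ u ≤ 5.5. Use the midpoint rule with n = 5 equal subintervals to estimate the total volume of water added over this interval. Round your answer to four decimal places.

Δu = (5.5 − 3)/5 = 0.5.
Midpoints: 3.25, 3.75, 4.25, 4.75, 5.25.
v(3.25) ≈ 1.1787, v(3.75) ≈ 1.3218, v(4.25) ≈ 1.4469, v(4.75) ≈ 1.5581, v(5.25) ≈ 1.6582.
Sum = Δu · [v(3.25) + v(3.75) + v(4.25) + v(4.75) + v(5.25)].
Sum ≈ 3.5819.

3.5819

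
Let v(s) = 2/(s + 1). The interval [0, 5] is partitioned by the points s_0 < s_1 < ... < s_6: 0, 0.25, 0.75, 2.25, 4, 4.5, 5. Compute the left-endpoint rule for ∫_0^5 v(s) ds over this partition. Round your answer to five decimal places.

Subinterval widths: 0.25, 0.5, 1.5, 1.75, 0.5, 0.5.
Left endpoints: 0, 0.25, 0.75, 2.25, 4, 4.5.
v(0) = 2, v(0.25) = 1.6, v(0.75) = 8/7, v(2.25) = 8/13, v(4) = 0.4, v(4.5) = 4/11.
Sum = Σ Δs_i · v(s_i).
Sum ≈ 4.47303.

4.47303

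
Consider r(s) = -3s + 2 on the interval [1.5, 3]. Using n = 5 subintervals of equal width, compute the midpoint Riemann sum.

-7.125

Δs = (3 − 1.5)/5 = 0.3.
Midpoints: 1.65, 1.95, 2.25, 2.55, 2.85.
r(1.65) = -2.95, r(1.95) = -3.85, r(2.25) = -4.75, r(2.55) = -5.65, r(2.85) = -6.55.
Sum = Δs · [r(1.65) + r(1.95) + r(2.25) + r(2.55) + r(2.85)].
Sum = -7.125.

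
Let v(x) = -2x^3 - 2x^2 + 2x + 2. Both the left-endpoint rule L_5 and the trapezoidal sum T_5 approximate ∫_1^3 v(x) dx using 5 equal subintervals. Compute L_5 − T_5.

L_5 = -33.28.
T_5 = -46.08.
L_5 − T_5 = 12.8.

12.8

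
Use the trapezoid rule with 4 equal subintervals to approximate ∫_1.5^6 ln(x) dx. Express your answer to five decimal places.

Δx = (6 − 1.5)/4 = 1.125.
f(1.5) ≈ 0.40547, f(2.625) ≈ 0.96508, f(3.75) ≈ 1.32176, f(4.875) ≈ 1.58412, f(6) ≈ 1.79176.
T_4 = (Δx/2)·[f(x_0) + 2f(x_1) + 2f(x_2) + 2f(x_3) + f(x_4)].
Sum ≈ 5.59077.

5.59077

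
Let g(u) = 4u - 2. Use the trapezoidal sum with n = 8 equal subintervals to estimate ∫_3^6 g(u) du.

48

Δu = (6 − 3)/8 = 0.375.
g(3) = 10, g(3.375) = 11.5, g(3.75) = 13, g(4.125) = 14.5, g(4.5) = 16, g(4.875) = 17.5, g(5.25) = 19, g(5.625) = 20.5, g(6) = 22.
T_8 = (Δu/2)·[g(u_0) + 2g(u_1) + ... + 2g(u_{7}) + g(u_8)].
Sum = 48.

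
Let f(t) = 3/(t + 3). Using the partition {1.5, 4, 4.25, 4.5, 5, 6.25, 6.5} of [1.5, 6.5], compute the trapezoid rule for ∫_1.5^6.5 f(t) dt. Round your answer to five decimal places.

Subinterval widths: 2.5, 0.25, 0.25, 0.5, 1.25, 0.25.
f(1.5) = 2/3, f(4) = 3/7, f(4.25) = 12/29, f(4.5) = 0.4, f(5) = 0.375, f(6.25) = 12/37, f(6.5) = 6/19.
On each subinterval the trapezoid contributes (Δt_i/2)·[f(t_{i-1}) + f(t_i)].
Sum ≈ 2.28691.

2.28691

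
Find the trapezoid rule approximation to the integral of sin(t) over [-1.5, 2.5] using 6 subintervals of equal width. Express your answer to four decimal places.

Δt = (2.5 − (-1.5))/6 = 2/3.
f(-1.5) ≈ -0.9975, f(-5/6) ≈ -0.7402, f(-1/6) ≈ -0.1659, f(0.5) ≈ 0.4794, f(7/6) ≈ 0.9194, f(11/6) ≈ 0.9657, f(2.5) ≈ 0.5985.
T_6 = (Δt/2)·[f(t_0) + 2f(t_1) + ... + 2f(t_{5}) + f(t_6)].
Sum ≈ 0.8393.

0.8393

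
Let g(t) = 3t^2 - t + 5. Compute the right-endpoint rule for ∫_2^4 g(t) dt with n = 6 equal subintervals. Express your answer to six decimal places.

65.777778

Δt = (4 − 2)/6 = 1/3.
Right endpoints: 7/3, 8/3, 3, 10/3, 11/3, 4.
g(7/3) = 19, g(8/3) = 71/3, g(3) = 29, g(10/3) = 35, g(11/3) = 125/3, g(4) = 49.
Sum = Δt · [g(7/3) + g(8/3) + g(3) + ...].
Sum ≈ 65.777778.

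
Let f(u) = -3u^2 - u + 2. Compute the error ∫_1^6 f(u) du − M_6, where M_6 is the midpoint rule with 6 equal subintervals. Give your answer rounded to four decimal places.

-0.8681

Exact integral: ∫_1^6 f(u) du = -222.5.
M_6 ≈ -221.631944.
Error ≈ -222.5 − (-221.631944) ≈ -0.8681.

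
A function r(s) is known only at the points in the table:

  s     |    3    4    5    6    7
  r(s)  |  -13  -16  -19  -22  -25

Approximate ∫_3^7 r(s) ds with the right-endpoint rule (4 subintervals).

-82

Δs = 1.
Sum = 1·[(-16) + (-19) + (-22) + (-25)] = -82.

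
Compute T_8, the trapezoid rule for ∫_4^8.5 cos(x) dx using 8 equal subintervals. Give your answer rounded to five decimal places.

1.51406

Δx = (8.5 − 4)/8 = 0.5625.
f(4) ≈ -0.65364, f(4.5625) ≈ -0.14933, f(5.125) ≈ 0.40100, f(5.6875) ≈ 0.82776, f(6.25) ≈ 0.99945, f(6.8125) ≈ 0.86315, f(7.375) ≈ 0.46088, f(7.9375) ≈ -0.08342, f(8.5) ≈ -0.60201.
T_8 = (Δx/2)·[f(x_0) + 2f(x_1) + ... + 2f(x_{7}) + f(x_8)].
Sum ≈ 1.51406.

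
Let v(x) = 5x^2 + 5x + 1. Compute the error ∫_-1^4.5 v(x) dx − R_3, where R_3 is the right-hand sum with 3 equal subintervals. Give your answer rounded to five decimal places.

-128.84259

Exact integral: ∫_-1^4.5 v(x) dx ≈ 207.1666667.
R_3 ≈ 336.0092593.
Error ≈ 207.1666667 − 336.0092593 ≈ -128.84259.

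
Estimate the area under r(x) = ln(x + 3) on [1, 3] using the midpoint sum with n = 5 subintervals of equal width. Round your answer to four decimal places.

3.2059

Δx = (3 − 1)/5 = 0.4.
Midpoints: 1.2, 1.6, 2, 2.4, 2.8.
r(1.2) ≈ 1.4351, r(1.6) ≈ 1.5261, r(2) ≈ 1.6094, r(2.4) ≈ 1.6864, r(2.8) ≈ 1.7579.
Sum = Δx · [r(1.2) + r(1.6) + r(2) + r(2.4) + r(2.8)].
Sum ≈ 3.2059.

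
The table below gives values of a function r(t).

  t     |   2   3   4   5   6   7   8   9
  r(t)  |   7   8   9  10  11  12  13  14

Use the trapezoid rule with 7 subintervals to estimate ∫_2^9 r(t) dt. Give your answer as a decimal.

73.5

Δt = 1.
T_7 = (1/2)·[7 + 2·8 + 2·9 + 2·10 + 2·11 + 2·12 + 2·13 + 14] = 73.5.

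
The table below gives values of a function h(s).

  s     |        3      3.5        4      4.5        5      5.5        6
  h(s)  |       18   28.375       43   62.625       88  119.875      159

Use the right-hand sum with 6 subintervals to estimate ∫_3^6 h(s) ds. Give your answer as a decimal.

250.4375

Δs = 0.5.
Sum = 0.5·[28.375 + 43 + 62.625 + 88 + 119.875 + 159] = 250.4375.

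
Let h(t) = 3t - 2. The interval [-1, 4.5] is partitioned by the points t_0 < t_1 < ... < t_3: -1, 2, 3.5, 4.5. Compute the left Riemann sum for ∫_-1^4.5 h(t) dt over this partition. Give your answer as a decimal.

Subinterval widths: 3, 1.5, 1.
Left endpoints: -1, 2, 3.5.
h(-1) = -5, h(2) = 4, h(3.5) = 8.5.
Sum = Σ Δt_i · h(t_i).
Sum = -0.5.

-0.5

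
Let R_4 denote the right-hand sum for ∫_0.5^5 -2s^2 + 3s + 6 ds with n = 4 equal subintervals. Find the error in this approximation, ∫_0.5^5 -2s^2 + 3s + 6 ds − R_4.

22.1484375

Exact integral: ∫_0.5^5 f(s) ds = -19.125.
R_4 = -41.2734375.
Error = -19.125 − (-41.2734375) = 22.1484375.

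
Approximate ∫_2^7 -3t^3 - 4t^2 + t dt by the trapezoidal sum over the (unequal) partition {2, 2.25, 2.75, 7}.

Subinterval widths: 0.25, 0.5, 4.25.
f(2) = -38, f(2.25) = -52.171875, f(2.75) = -89.890625, f(7) = -1218.
On each subinterval the trapezoid contributes (Δt_i/2)·[f(t_{i-1}) + f(t_i)].
Sum = -2826.0546875.

-2826.0546875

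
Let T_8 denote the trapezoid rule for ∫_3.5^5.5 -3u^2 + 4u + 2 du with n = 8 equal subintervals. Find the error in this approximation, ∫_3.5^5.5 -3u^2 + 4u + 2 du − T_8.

0.0625

Exact integral: ∫_3.5^5.5 f(u) du = -83.5.
T_8 = -83.5625.
Error = -83.5 − (-83.5625) = 0.0625.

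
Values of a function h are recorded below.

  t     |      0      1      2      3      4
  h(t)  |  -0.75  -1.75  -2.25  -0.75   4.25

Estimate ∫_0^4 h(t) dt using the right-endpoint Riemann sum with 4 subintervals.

Δt = 1.
Sum = 1·[(-1.75) + (-2.25) + (-0.75) + 4.25] = -0.5.

-0.5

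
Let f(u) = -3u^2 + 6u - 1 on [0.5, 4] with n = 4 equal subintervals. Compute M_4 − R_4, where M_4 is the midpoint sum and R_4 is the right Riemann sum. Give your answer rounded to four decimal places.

13.4941

M_4 ≈ -19.455078.
R_4 = -32.94921875.
M_4 − R_4 ≈ 13.4941.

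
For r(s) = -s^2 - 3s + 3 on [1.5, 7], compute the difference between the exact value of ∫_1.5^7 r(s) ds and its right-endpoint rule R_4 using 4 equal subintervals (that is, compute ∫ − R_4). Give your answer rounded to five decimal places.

Exact integral: ∫_1.5^7 r(s) ds ≈ -166.8333333.
R_4 = -212.05078125.
Error ≈ -166.8333333 − (-212.05078125) ≈ 45.21745.

45.21745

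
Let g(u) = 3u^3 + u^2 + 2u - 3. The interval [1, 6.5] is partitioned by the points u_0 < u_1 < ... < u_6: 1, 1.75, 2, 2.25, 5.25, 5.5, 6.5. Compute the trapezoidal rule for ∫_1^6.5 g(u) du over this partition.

1620.71484375

Subinterval widths: 0.75, 0.25, 0.25, 3, 0.25, 1.
g(1) = 3, g(1.75) = 19.640625, g(2) = 29, g(2.25) = 40.734375, g(5.25) = 469.171875, g(5.5) = 537.375, g(6.5) = 876.125.
On each subinterval the trapezoid contributes (Δu_i/2)·[g(u_{i-1}) + g(u_i)].
Sum = 1620.71484375.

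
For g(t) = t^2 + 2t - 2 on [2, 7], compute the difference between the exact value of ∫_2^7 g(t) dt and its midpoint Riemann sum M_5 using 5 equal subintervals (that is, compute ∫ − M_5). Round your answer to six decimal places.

0.416667

Exact integral: ∫_2^7 g(t) dt ≈ 146.66666667.
M_5 = 146.25.
Error ≈ 146.66666667 − 146.25 ≈ 0.416667.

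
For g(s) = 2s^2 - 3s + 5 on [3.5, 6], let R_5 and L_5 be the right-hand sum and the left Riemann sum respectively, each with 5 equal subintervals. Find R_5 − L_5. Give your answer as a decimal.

R_5 = 102.5.
L_5 = 82.5.
R_5 − L_5 = 20.

20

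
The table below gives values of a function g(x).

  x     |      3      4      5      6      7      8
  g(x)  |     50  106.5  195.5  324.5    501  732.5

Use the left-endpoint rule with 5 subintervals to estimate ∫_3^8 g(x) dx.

1177.5

Δx = 1.
Sum = 1·[50 + 106.5 + 195.5 + 324.5 + 501] = 1177.5.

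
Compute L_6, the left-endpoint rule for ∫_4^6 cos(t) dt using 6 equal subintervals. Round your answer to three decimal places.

Δt = (6 − 4)/6 = 1/3.
Left endpoints: 4, 13/3, 14/3, 5, 16/3, 17/3.
f(4) ≈ -0.654, f(13/3) ≈ -0.370, f(14/3) ≈ -0.046, f(5) ≈ 0.284, f(16/3) ≈ 0.582, f(17/3) ≈ 0.816.
Sum = Δt · [f(4) + f(13/3) + f(14/3) + ...].
Sum ≈ 0.204.

0.204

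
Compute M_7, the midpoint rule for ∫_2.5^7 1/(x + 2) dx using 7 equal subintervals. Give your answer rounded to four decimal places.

Δx = (7 − 2.5)/7 = 9/14.
Midpoints: 79/28, 97/28, 115/28, 4.75, 151/28, 169/28, 187/28.
f(79/28) = 28/135, f(97/28) = 28/153, f(115/28) = 28/171, f(4.75) = 4/27, f(151/28) = 28/207, f(169/28) = 28/225, f(187/28) = 28/243.
Sum = Δx · [f(79/28) + f(97/28) + f(115/28) + ...].
Sum ≈ 0.6925.

0.6925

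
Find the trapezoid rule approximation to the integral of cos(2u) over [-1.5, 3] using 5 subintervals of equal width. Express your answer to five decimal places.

Δu = (3 − (-1.5))/5 = 0.9.
f(-1.5) ≈ -0.98999, f(-0.6) ≈ 0.36236, f(0.3) ≈ 0.82534, f(1.2) ≈ -0.73739, f(2.1) ≈ -0.49026, f(3) ≈ 0.96017.
T_5 = (Δu/2)·[f(u_0) + 2f(u_1) + ... + 2f(u_{4}) + f(u_5)].
Sum ≈ -0.04939.

-0.04939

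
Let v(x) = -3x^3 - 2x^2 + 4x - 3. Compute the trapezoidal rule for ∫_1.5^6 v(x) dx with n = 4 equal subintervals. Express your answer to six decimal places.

Δx = (6 − 1.5)/4 = 1.125.
v(1.5) = -11.625, v(2.625) = -30999/512, v(3.75) = -174.328125, v(4.875) = -193845/512, v(6) = -699.
T_4 = (Δx/2)·[v(x_0) + 2v(x_1) + 2v(x_2) + 2v(x_3) + v(x_4)].
Sum ≈ -1089.887695.

-1089.887695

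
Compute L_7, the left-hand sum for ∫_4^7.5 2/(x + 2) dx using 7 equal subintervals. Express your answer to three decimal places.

Δx = (7.5 − 4)/7 = 0.5.
Left endpoints: 4, 4.5, 5, 5.5, 6, 6.5, 7.
f(4) = 1/3, f(4.5) = 4/13, f(5) = 2/7, f(5.5) = 4/15, f(6) = 0.25, f(6.5) = 4/17, f(7) = 2/9.
Sum = Δx · [f(4) + f(4.5) + f(5) + ...].
Sum ≈ 0.950.

0.950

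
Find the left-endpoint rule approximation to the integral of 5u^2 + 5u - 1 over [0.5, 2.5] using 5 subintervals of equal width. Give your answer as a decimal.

31.1

Δu = (2.5 − 0.5)/5 = 0.4.
Left endpoints: 0.5, 0.9, 1.3, 1.7, 2.1.
f(0.5) = 2.75, f(0.9) = 7.55, f(1.3) = 13.95, f(1.7) = 21.95, f(2.1) = 31.55.
Sum = Δu · [f(0.5) + f(0.9) + f(1.3) + f(1.7) + f(2.1)].
Sum = 31.1.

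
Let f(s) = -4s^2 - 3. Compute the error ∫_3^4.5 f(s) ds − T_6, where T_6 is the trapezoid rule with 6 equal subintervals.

Exact integral: ∫_3^4.5 f(s) ds = -90.
T_6 = -90.0625.
Error = -90 − (-90.0625) = 0.0625.

0.0625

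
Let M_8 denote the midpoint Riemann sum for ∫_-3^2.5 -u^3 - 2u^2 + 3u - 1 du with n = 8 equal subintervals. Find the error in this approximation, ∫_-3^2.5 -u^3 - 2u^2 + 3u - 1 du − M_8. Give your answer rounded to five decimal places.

-0.27079

Exact integral: ∫_-3^2.5 f(u) du ≈ -27.5572917.
M_8 ≈ -27.2864990.
Error ≈ -27.5572917 − (-27.2864990) ≈ -0.27079.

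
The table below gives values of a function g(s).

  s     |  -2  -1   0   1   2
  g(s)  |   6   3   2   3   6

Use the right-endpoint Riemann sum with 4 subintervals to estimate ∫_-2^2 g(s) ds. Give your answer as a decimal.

14

Δs = 1.
Sum = 1·[3 + 2 + 3 + 6] = 14.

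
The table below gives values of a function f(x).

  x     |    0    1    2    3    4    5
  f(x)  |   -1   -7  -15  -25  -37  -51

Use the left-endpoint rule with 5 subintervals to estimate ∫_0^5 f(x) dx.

-85

Δx = 1.
Sum = 1·[(-1) + (-7) + (-15) + (-25) + (-37)] = -85.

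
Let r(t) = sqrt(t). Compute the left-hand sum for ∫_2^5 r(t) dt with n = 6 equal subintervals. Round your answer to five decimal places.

5.35978

Δt = (5 − 2)/6 = 0.5.
Left endpoints: 2, 2.5, 3, 3.5, 4, 4.5.
r(2) ≈ 1.41421, r(2.5) ≈ 1.58114, r(3) ≈ 1.73205, r(3.5) ≈ 1.87083, r(4) ≈ 2.00000, r(4.5) ≈ 2.12132.
Sum = Δt · [r(2) + r(2.5) + r(3) + ...].
Sum ≈ 5.35978.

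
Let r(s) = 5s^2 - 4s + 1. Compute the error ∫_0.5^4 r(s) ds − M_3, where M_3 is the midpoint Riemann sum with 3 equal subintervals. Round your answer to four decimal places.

1.9850

Exact integral: ∫_0.5^4 r(s) ds ≈ 78.458333.
M_3 ≈ 76.473380.
Error ≈ 78.458333 − 76.473380 ≈ 1.9850.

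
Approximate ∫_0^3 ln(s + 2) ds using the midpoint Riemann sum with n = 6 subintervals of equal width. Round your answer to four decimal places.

3.6640

Δs = (3 − 0)/6 = 0.5.
Midpoints: 0.25, 0.75, 1.25, 1.75, 2.25, 2.75.
f(0.25) ≈ 0.8109, f(0.75) ≈ 1.0116, f(1.25) ≈ 1.1787, f(1.75) ≈ 1.3218, f(2.25) ≈ 1.4469, f(2.75) ≈ 1.5581.
Sum = Δs · [f(0.25) + f(0.75) + f(1.25) + ...].
Sum ≈ 3.6640.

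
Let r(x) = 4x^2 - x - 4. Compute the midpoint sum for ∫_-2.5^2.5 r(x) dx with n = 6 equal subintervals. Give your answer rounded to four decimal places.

20.5093

Δx = (2.5 − (-2.5))/6 = 5/6.
Midpoints: -25/12, -1.25, -5/12, 5/12, 1.25, 25/12.
r(-25/12) = 139/9, r(-1.25) = 3.5, r(-5/12) = -26/9, r(5/12) = -67/18, r(1.25) = 1, r(25/12) = 203/18.
Sum = Δx · [r(-25/12) + r(-1.25) + r(-5/12) + ...].
Sum ≈ 20.5093.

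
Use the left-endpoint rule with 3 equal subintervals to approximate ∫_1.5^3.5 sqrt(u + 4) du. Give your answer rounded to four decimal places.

Δu = (3.5 − 1.5)/3 = 2/3.
Left endpoints: 1.5, 13/6, 17/6.
f(1.5) ≈ 2.3452, f(13/6) ≈ 2.4833, f(17/6) ≈ 2.6141.
Sum = Δu · [f(1.5) + f(13/6) + f(17/6)].
Sum ≈ 4.9617.

4.9617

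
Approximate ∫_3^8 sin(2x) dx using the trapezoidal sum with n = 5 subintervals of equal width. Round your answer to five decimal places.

0.61571

Δx = (8 − 3)/5 = 1.
f(3) ≈ -0.27942, f(4) ≈ 0.98936, f(5) ≈ -0.54402, f(6) ≈ -0.53657, f(7) ≈ 0.99061, f(8) ≈ -0.28790.
T_5 = (Δx/2)·[f(x_0) + 2f(x_1) + ... + 2f(x_{4}) + f(x_5)].
Sum ≈ 0.61571.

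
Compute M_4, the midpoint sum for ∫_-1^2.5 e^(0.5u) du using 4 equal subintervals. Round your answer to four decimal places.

Δu = (2.5 − (-1))/4 = 0.875.
Midpoints: -0.5625, 0.3125, 1.1875, 2.0625.
f(-0.5625) ≈ 0.7548, f(0.3125) ≈ 1.1691, f(1.1875) ≈ 1.8108, f(2.0625) ≈ 2.8046.
Sum = Δu · [f(-0.5625) + f(0.3125) + f(1.1875) + f(2.0625)].
Sum ≈ 5.7219.

5.7219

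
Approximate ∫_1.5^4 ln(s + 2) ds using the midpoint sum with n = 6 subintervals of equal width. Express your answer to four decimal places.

Δs = (4 − 1.5)/6 = 5/12.
Midpoints: 41/24, 2.125, 61/24, 71/24, 3.375, 91/24.
f(41/24) ≈ 1.3106, f(2.125) ≈ 1.4171, f(61/24) ≈ 1.5133, f(71/24) ≈ 1.6011, f(3.375) ≈ 1.6818, f(91/24) ≈ 1.7564.
Sum = Δs · [f(41/24) + f(2.125) + f(61/24) + ...].
Sum ≈ 3.8667.

3.8667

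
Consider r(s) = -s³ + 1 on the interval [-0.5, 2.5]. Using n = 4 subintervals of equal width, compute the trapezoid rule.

-7.59375

Δs = (2.5 − (-0.5))/4 = 0.75.
r(-0.5) = 1.125, r(0.25) = 0.984375, r(1) = 0, r(1.75) = -4.359375, r(2.5) = -14.625.
T_4 = (Δs/2)·[r(s_0) + 2r(s_1) + 2r(s_2) + 2r(s_3) + r(s_4)].
Sum = -7.59375.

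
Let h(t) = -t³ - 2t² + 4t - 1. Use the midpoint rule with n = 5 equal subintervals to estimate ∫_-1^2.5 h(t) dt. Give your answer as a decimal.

-12.9915625

Δt = (2.5 − (-1))/5 = 0.7.
Midpoints: -0.65, 0.05, 0.75, 1.45, 2.15.
h(-0.65) = -4.170375, h(0.05) = -0.805125, h(0.75) = 0.453125, h(1.45) = -2.453625, h(2.15) = -11.583375.
Sum = Δt · [h(-0.65) + h(0.05) + h(0.75) + h(1.45) + h(2.15)].
Sum = -12.9915625.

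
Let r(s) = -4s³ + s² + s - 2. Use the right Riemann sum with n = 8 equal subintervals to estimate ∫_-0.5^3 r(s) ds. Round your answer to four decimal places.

Δs = (3 − (-0.5))/8 = 0.4375.
Right endpoints: -0.0625, 0.375, 0.8125, 1.25, 1.6875, 2.125, 2.5625, 3.
r(-0.0625) = -2107/1024, r(0.375) = -1.6953125, r(0.8125) = -2737/1024, r(1.25) = -7, r(1.6875) = -17087/1024, r(2.125) = -33.7421875, r(2.5625) = -61621/1024, r(3) = -98.
Sum = Δs · [r(-0.0625) + r(0.375) + r(0.8125) + ...].
Sum ≈ -97.1387.

-97.1387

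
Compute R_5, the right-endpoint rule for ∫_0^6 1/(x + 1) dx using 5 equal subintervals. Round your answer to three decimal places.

Δx = (6 − 0)/5 = 1.2.
Right endpoints: 1.2, 2.4, 3.6, 4.8, 6.
f(1.2) = 5/11, f(2.4) = 5/17, f(3.6) = 5/23, f(4.8) = 5/29, f(6) = 1/7.
Sum = Δx · [f(1.2) + f(2.4) + f(3.6) + f(4.8) + f(6)].
Sum ≈ 1.538.

1.538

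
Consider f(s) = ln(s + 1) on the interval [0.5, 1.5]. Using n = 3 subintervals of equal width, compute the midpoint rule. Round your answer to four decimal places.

0.6838

Δs = (1.5 − 0.5)/3 = 1/3.
Midpoints: 2/3, 1, 4/3.
f(2/3) ≈ 0.5108, f(1) ≈ 0.6931, f(4/3) ≈ 0.8473.
Sum = Δs · [f(2/3) + f(1) + f(4/3)].
Sum ≈ 0.6838.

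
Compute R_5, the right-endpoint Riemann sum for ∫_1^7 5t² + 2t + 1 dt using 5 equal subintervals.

782.4

Δt = (7 − 1)/5 = 1.2.
Right endpoints: 2.2, 3.4, 4.6, 5.8, 7.
f(2.2) = 29.6, f(3.4) = 65.6, f(4.6) = 116, f(5.8) = 180.8, f(7) = 260.
Sum = Δt · [f(2.2) + f(3.4) + f(4.6) + f(5.8) + f(7)].
Sum = 782.4.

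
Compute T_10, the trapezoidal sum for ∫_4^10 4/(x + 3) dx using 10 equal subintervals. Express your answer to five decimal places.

2.47789

Δx = (10 − 4)/10 = 0.6.
f(4) = 4/7, f(4.6) = 10/19, f(5.2) = 20/41, f(5.8) = 5/11, f(6.4) = 20/47, f(7) = 0.4, f(7.6) = 20/53, f(8.2) = 5/14, f(8.8) = 20/59, f(9.4) = 10/31, f(10) = 4/13.
T_10 = (Δx/2)·[f(x_0) + 2f(x_1) + ... + 2f(x_{9}) + f(x_10)].
Sum ≈ 2.47789.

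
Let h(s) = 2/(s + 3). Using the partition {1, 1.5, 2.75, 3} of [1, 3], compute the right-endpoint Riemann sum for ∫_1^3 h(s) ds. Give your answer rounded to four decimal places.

Subinterval widths: 0.5, 1.25, 0.25.
Right endpoints: 1.5, 2.75, 3.
h(1.5) = 4/9, h(2.75) = 8/23, h(3) = 1/3.
Sum = Σ Δs_i · h(s_i).
Sum ≈ 0.7403.

0.7403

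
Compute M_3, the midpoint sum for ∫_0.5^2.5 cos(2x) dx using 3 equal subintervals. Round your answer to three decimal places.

-0.971

Δx = (2.5 − 0.5)/3 = 2/3.
Midpoints: 5/6, 1.5, 13/6.
f(5/6) ≈ -0.096, f(1.5) ≈ -0.990, f(13/6) ≈ -0.370.
Sum = Δx · [f(5/6) + f(1.5) + f(13/6)].
Sum ≈ -0.971.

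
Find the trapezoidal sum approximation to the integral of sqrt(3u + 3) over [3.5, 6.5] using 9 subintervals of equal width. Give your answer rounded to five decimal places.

Δu = (6.5 − 3.5)/9 = 1/3.
f(3.5) ≈ 3.67423, f(23/6) ≈ 3.80789, f(25/6) ≈ 3.93700, f(4.5) ≈ 4.06202, f(29/6) ≈ 4.18330, f(31/6) ≈ 4.30116, f(5.5) ≈ 4.41588, f(35/6) ≈ 4.52769, f(37/6) ≈ 4.63681, f(6.5) ≈ 4.74342.
T_9 = (Δu/2)·[f(u_0) + 2f(u_1) + ... + 2f(u_{8}) + f(u_9)].
Sum ≈ 12.69353.

12.69353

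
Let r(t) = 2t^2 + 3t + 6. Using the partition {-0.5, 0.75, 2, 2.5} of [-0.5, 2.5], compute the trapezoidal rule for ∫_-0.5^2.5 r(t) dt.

38.84375

Subinterval widths: 1.25, 1.25, 0.5.
r(-0.5) = 5, r(0.75) = 9.375, r(2) = 20, r(2.5) = 26.
On each subinterval the trapezoid contributes (Δt_i/2)·[r(t_{i-1}) + r(t_i)].
Sum = 38.84375.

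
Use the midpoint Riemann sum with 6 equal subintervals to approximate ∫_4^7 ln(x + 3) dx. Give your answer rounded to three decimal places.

Δx = (7 − 4)/6 = 0.5.
Midpoints: 4.25, 4.75, 5.25, 5.75, 6.25, 6.75.
f(4.25) ≈ 1.981, f(4.75) ≈ 2.048, f(5.25) ≈ 2.110, f(5.75) ≈ 2.169, f(6.25) ≈ 2.225, f(6.75) ≈ 2.277.
Sum = Δx · [f(4.25) + f(4.75) + f(5.25) + ...].
Sum ≈ 6.405.

6.405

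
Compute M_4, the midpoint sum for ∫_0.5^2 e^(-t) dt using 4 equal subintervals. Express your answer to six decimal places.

0.468446

Δt = (2 − 0.5)/4 = 0.375.
Midpoints: 0.6875, 1.0625, 1.4375, 1.8125.
f(0.6875) ≈ 0.502832, f(1.0625) ≈ 0.345591, f(1.4375) ≈ 0.237521, f(1.8125) ≈ 0.163246.
Sum = Δt · [f(0.6875) + f(1.0625) + f(1.4375) + f(1.8125)].
Sum ≈ 0.468446.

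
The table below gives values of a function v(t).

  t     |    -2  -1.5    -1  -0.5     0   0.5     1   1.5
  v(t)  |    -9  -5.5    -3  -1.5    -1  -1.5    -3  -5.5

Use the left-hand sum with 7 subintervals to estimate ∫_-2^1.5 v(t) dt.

Δt = 0.5.
Sum = 0.5·[(-9) + (-5.5) + (-3) + (-1.5) + (-1) + (-1.5) + (-3)] = -12.25.

-12.25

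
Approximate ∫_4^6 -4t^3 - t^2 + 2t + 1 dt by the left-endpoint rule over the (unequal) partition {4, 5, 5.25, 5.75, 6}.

-884.1875

Subinterval widths: 1, 0.25, 0.5, 0.25.
Left endpoints: 4, 5, 5.25, 5.75.
f(4) = -263, f(5) = -514, f(5.25) = -594.875, f(5.75) = -781.
Sum = Σ Δt_i · f(t_i).
Sum = -884.1875.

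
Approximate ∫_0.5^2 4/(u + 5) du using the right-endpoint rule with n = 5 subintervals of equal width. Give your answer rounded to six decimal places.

0.941651

Δu = (2 − 0.5)/5 = 0.3.
Right endpoints: 0.8, 1.1, 1.4, 1.7, 2.
f(0.8) = 20/29, f(1.1) = 40/61, f(1.4) = 0.625, f(1.7) = 40/67, f(2) = 4/7.
Sum = Δu · [f(0.8) + f(1.1) + f(1.4) + f(1.7) + f(2)].
Sum ≈ 0.941651.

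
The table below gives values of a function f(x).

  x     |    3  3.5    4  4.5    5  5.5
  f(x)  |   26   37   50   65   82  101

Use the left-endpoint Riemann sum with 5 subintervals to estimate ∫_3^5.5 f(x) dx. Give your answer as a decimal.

130

Δx = 0.5.
Sum = 0.5·[26 + 37 + 50 + 65 + 82] = 130.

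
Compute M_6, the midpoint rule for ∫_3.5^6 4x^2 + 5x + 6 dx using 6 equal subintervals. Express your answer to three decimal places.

Δx = (6 − 3.5)/6 = 5/12.
Midpoints: 89/24, 4.125, 109/24, 119/24, 5.375, 139/24.
f(89/24) = 11455/144, f(4.125) = 94.6875, f(109/24) = 16015/144, f(119/24) = 18595/144, f(5.375) = 148.4375, f(139/24) = 24355/144.
Sum = Δx · [f(89/24) + f(4.125) + f(109/24) + ...].
Sum ≈ 305.064.

305.064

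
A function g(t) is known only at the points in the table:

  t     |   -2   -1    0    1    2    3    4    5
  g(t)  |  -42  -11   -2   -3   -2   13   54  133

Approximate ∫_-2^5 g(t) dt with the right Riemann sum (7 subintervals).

182

Δt = 1.
Sum = 1·[(-11) + (-2) + (-3) + (-2) + 13 + 54 + 133] = 182.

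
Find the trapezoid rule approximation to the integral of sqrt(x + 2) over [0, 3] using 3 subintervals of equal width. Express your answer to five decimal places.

Δx = (3 − 0)/3 = 1.
f(0) ≈ 1.41421, f(1) ≈ 1.73205, f(2) ≈ 2.00000, f(3) ≈ 2.23607.
T_3 = (Δx/2)·[f(x_0) + 2f(x_1) + 2f(x_2) + f(x_3)].
Sum ≈ 5.55719.

5.55719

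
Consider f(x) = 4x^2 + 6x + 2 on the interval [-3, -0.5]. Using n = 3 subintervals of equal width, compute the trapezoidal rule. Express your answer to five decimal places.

15.74074

Δx = (-0.5 − (-3))/3 = 5/6.
f(-3) = 20, f(-13/6) = 70/9, f(-4/3) = 10/9, f(-0.5) = 0.
T_3 = (Δx/2)·[f(x_0) + 2f(x_1) + 2f(x_2) + f(x_3)].
Sum ≈ 15.74074.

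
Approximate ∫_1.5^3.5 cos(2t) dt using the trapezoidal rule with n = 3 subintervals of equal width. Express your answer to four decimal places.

0.2185

Δt = (3.5 − 1.5)/3 = 2/3.
f(1.5) ≈ -0.9900, f(13/6) ≈ -0.3700, f(17/6) ≈ 0.8159, f(3.5) ≈ 0.7539.
T_3 = (Δt/2)·[f(t_0) + 2f(t_1) + 2f(t_2) + f(t_3)].
Sum ≈ 0.2185.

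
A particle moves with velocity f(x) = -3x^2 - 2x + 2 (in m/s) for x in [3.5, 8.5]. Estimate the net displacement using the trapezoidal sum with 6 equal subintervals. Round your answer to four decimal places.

-622.9861

Δx = (8.5 − 3.5)/6 = 5/6.
f(3.5) = -41.75, f(13/3) = -63, f(31/6) = -1061/12, f(6) = -118, f(41/6) = -151.75, f(23/3) = -569/3, f(8.5) = -231.75.
T_6 = (Δx/2)·[f(x_0) + 2f(x_1) + ... + 2f(x_{5}) + f(x_6)].
Sum ≈ -622.9861.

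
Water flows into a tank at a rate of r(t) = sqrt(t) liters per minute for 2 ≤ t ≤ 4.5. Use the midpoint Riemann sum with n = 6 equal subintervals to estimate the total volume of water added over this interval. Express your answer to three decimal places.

4.479

Δt = (4.5 − 2)/6 = 5/12.
Midpoints: 53/24, 2.625, 73/24, 83/24, 3.875, 103/24.
r(53/24) ≈ 1.486, r(2.625) ≈ 1.620, r(73/24) ≈ 1.744, r(83/24) ≈ 1.860, r(3.875) ≈ 1.969, r(103/24) ≈ 2.072.
Sum = Δt · [r(53/24) + r(2.625) + r(73/24) + ...].
Sum ≈ 4.479.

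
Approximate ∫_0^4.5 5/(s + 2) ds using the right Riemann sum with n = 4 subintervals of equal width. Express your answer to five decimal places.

Δs = (4.5 − 0)/4 = 1.125.
Right endpoints: 1.125, 2.25, 3.375, 4.5.
f(1.125) = 1.6, f(2.25) = 20/17, f(3.375) = 40/43, f(4.5) = 10/13.
Sum = Δs · [f(1.125) + f(2.25) + f(3.375) + f(4.5)].
Sum ≈ 5.03543.

5.03543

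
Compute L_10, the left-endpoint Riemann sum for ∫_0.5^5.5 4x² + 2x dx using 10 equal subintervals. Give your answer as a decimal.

220

Δx = (5.5 − 0.5)/10 = 0.5.
Left endpoints: 0.5, 1, 1.5, 2, 2.5, 3, 3.5, 4, 4.5, 5.
f(0.5) = 2, f(1) = 6, f(1.5) = 12, f(2) = 20, f(2.5) = 30, f(3) = 42, f(3.5) = 56, f(4) = 72, f(4.5) = 90, f(5) = 110.
Sum = Δx · [f(0.5) + f(1) + f(1.5) + ...].
Sum = 220.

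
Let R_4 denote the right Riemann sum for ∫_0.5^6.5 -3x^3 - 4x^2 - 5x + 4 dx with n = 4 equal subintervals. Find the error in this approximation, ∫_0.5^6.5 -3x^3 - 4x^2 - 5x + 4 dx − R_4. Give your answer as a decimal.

846

Exact integral: ∫_0.5^6.5 f(x) dx = -1785.75.
R_4 = -2631.75.
Error = -1785.75 − (-2631.75) = 846.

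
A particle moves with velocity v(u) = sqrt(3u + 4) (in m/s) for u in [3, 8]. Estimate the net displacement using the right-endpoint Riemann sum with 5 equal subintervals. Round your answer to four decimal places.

Δu = (8 − 3)/5 = 1.
Right endpoints: 4, 5, 6, 7, 8.
v(4) ≈ 4.0000, v(5) ≈ 4.3589, v(6) ≈ 4.6904, v(7) ≈ 5.0000, v(8) ≈ 5.2915.
Sum = Δu · [v(4) + v(5) + v(6) + v(7) + v(8)].
Sum ≈ 23.3408.

23.3408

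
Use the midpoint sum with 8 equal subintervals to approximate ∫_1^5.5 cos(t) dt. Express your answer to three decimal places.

-1.568

Δt = (5.5 − 1)/8 = 0.5625.
Midpoints: 1.28125, 1.84375, 2.40625, 2.96875, 3.53125, 4.09375, 4.65625, 5.21875.
f(1.28125) ≈ 0.286, f(1.84375) ≈ -0.270, f(2.40625) ≈ -0.742, f(2.96875) ≈ -0.985, f(3.53125) ≈ -0.925, f(4.09375) ≈ -0.580, f(4.65625) ≈ -0.056, f(5.21875) ≈ 0.485.
Sum = Δt · [f(1.28125) + f(1.84375) + f(2.40625) + ...].
Sum ≈ -1.568.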